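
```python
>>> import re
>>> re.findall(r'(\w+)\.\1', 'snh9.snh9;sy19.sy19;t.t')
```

['snh9', 'sy19', 't']

The backreference `\1` re-matches whatever the first group consumed, character for character.
Matches: at [0:9] match 'snh9.snh9', group 1 = 'snh9'; at [10:19] match 'sy19.sy19', group 1 = 'sy19'; at [20:23] match 't.t', group 1 = 't'.
With a single group, `findall` returns only what that group captured — 3 items.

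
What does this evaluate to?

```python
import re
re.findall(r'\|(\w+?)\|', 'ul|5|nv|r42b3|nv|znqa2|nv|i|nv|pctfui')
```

`findall` collects group 1 from each match (4 total).

['5', 'r42b3', 'znqa2', 'i']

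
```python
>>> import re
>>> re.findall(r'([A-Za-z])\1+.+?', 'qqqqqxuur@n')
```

`\1` has to match the exact text group 1 already captured.
Walking the string: at [0:6] match 'qqqqqx', group 1 = 'q'; at [6:9] match 'uur', group 1 = 'u'.
One capturing group, so `findall` returns just the captured substring from each match — 2 in all.

['q', 'u']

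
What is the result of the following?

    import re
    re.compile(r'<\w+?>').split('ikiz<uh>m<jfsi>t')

Matches to split on: at [4:8] → '<uh>'; at [9:15] → '<jfsi>'.
Each match becomes a cut point; 3 segments remain.

['ikiz', 'm', 't']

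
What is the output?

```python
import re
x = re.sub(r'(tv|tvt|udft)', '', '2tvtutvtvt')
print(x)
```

Alternation isn't longest-match — the leftmost alternative that fits at this position is chosen.
Every occurrence is swapped for ''.

2tut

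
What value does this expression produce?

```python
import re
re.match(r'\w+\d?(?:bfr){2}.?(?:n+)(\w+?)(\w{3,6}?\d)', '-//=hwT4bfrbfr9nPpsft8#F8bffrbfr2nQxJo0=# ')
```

None

`match` is anchored at position 0; if the pattern doesn't fit there, it returns None.
Here the pattern fails at index 0, so the call returns None.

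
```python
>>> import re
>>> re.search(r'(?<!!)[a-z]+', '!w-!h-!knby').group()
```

Because the assertion is negative and zero-width, positions next to the forbidden text are skipped.
Unlike `match`, `search` isn't anchored — it looks for the pattern anywhere in the string.
The match spans [8:11] → 'nby'.

'nby'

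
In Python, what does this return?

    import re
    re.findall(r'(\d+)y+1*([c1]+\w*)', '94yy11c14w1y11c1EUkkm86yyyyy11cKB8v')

This matches one or more of a digit (captured); then one or more of the literal 'y', then zero or more of a literal '1'; then one or more of one of [c1], then zero or more of a word character (captured).
Matches: at [0:35] match '94yy11c14w1y11c1EUkkm86yyyyy11cKB8v', groups = ('94', 'c14w1y11c1EUkkm86yyyyy11cKB8v').
`findall` packs the 2 group values into a tuple for every match.

[('94', 'c14w1y11c1EUkkm86yyyyy11cKB8v')]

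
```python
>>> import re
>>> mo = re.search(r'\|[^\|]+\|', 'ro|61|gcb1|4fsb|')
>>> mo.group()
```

The match spans [2:6] → '|61|'.

'|61|'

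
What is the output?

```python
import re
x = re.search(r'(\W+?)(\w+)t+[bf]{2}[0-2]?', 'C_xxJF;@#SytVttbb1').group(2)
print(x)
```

The match spans [6:18] → ';@#SytVttbb1'.
Captured: group 1 = ';@#', group 2 = 'SytVt'.

SytVt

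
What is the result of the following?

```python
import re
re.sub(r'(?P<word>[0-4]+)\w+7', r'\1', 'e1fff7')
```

This matches one or more of a character in [0-4] (captured as 'word'); then one or more of a word character, then a literal '7'.
Matches: at [1:6] → '1fff7'.
`\1` in the replacement pulls in group 1's text for each match.

'e1'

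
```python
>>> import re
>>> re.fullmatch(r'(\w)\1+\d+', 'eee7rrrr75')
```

`fullmatch` succeeds only if the pattern covers the string from start to end.
Here the string isn't matched end-to-end, so the call returns None.

None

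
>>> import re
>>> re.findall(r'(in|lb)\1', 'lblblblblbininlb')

['lb', 'lb', 'in']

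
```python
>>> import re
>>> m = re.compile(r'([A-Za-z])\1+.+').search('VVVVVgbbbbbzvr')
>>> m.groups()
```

('V',)

The match spans [0:14] → 'VVVVVgbbbbbzvr'.
Captured: group 1 = 'V'.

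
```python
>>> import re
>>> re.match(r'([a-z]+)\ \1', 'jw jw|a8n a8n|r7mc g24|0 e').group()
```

`\1` has to match the exact text group 1 already captured.
With `match`, the pattern is implicitly anchored at the beginning.
The match spans [0:5] → 'jw jw'.
Captured: group 1 = 'jw'.

'jw jw'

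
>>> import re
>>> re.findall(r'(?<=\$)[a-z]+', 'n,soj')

[]

Lookahead/lookbehind check context without consuming it, so the matched span excludes the asserted characters.
No capturing groups, so `findall` returns the 0 full match strings.
Nothing in the string satisfies the pattern, so the list is empty.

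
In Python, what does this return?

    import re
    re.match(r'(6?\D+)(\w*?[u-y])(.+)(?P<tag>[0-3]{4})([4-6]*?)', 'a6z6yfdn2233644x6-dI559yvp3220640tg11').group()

The pattern matches optionally the literal '6', then one or more of a non-digit (captured); then zero or more of a word character (lazy), then a character in [u-y] (captured); then one or more of any character (captured); then exactly 4 of a character in [0-3] (captured as 'tag'); then zero or more of a character in [4-6] (lazy) (captured).
Lazy quantifiers expand one character at a time until the remainder of the pattern can match.
With `match`, the pattern is implicitly anchored at the beginning.
The match spans [0:30] → 'a6z6yfdn2233644x6-dI559yvp3220'.
Captured: group 1 = 'a', group 2 = '6z6y', group 3 = 'fdn2233644x6-dI559yvp', group 4 = '3220', group 5 = ''.

'a6z6yfdn2233644x6-dI559yvp3220'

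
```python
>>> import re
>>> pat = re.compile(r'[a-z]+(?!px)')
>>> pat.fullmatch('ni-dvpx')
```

None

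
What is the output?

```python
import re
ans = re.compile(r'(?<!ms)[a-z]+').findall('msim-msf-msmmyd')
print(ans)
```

The negative lookahead/lookbehind blocks any match where the forbidden context is present.
Walking the string: at [0:4] → 'msim'; at [5:8] → 'msf'; at [9:15] → 'msmmyd'.
With no groups in the pattern, `findall` gives back each whole match — 3 here.

['msim', 'msf', 'msmmyd']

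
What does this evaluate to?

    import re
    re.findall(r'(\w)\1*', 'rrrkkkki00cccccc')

After group 1 captures some text, `\1` only succeeds where that same text appears again.
Because there's exactly one group, `findall` drops the full match and keeps group 1 from each hit.

['r', 'k', 'i', '0', 'c']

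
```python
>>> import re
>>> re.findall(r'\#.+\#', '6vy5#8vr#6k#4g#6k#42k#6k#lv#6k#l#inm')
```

['#8vr#6k#4g#6k#42k#6k#lv#6k#l#']

Since nothing is captured, `findall` lists the 1 matched substring directly.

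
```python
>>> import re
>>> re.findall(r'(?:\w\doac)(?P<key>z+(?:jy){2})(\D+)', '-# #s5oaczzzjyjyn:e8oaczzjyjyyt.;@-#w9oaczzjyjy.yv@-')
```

[('zzzjyjy', 'n:e'), ('zzjyjy', '.yv@-')]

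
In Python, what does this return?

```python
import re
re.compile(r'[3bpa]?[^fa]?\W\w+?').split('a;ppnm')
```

['', 'pnm']

Because the quantifier is non-greedy, it stops expanding at the earliest point where the rest of the pattern can succeed.
The string is cut at each match, leaving 2 pieces.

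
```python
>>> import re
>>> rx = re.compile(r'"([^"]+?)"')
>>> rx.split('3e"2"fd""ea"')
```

['3e', '2', 'fd"', 'ea', '']

Matches to split on: at [2:5] → '"2"'; at [8:12] → '"ea"'.
With a capturing group present, the delimiter's captured portion is kept in the result list.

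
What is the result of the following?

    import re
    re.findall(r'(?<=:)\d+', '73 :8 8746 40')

The `(?=…)`/`(?<=…)` assertion just peeks at neighbouring text; it doesn't advance the match position.
Since nothing is captured, `findall` lists the 1 matched substring directly.

['8']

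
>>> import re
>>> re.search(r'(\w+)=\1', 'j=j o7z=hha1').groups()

`\1` has to match the exact text group 1 already captured.
`re.search` tries every starting position until one works.
The match spans [0:3] → 'j=j'.
Captured: group 1 = 'j'.

('j',)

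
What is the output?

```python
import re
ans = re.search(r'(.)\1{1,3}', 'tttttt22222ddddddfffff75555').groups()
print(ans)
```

('t',)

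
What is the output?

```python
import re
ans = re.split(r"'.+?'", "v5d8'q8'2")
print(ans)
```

['v5d8', '2']

Matches to split on: at [4:8] → "'q8'".
Each match becomes a cut point; 2 segments remain.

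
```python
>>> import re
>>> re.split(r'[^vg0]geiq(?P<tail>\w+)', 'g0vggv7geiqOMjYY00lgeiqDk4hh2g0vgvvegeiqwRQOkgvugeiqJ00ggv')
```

['g0vggv', 'OMjYY00lgeiqDk4hh2g0vgvvegeiqwRQOkgvugeiqJ00ggv', '']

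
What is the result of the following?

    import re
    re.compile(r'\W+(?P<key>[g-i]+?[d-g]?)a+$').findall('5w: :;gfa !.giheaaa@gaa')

['g']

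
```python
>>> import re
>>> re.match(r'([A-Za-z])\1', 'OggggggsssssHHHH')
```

None

`re.match` won't scan ahead — the pattern has to work from the very first character.
Here the pattern fails at index 0, so the call returns None.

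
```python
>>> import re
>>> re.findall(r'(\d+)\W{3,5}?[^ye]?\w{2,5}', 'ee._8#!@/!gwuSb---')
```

The pattern matches one or more of a digit (captured); then 3 to 5 of a non-word character (lazy), then optionally any character except [ye], then 2 to 5 of a word character.
Matches: at [4:15] match '8#!@/!gwuSb', group 1 = '8'.
`findall` collects group 1 from the one match (1 total).

['8']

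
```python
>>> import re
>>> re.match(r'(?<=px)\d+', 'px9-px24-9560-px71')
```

None

The lookaround is zero-width — it requires the adjacent text to match without consuming it, so the asserted text isn't part of the match.
`re.match` only tries the pattern at the start of the string.
Here the string doesn't start with a match, so the call returns None.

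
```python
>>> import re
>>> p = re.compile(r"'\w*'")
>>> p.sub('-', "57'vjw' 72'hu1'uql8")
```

Each match is replaced by '-'.

'57- 72-uql8'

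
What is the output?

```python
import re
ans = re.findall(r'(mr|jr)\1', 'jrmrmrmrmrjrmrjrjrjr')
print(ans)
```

['mr', 'mr', 'jr']

The backreference `\1` re-matches whatever the first group consumed, character for character.
Scanning left to right: at [2:6] match 'mrmr', group 1 = 'mr'; at [6:10] match 'mrmr', group 1 = 'mr'; at [14:18] match 'jrjr', group 1 = 'jr'.
`findall` collects group 1 from each match (3 total).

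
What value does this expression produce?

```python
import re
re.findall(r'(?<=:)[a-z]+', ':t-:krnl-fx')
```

['t', 'krnl']

Lookahead/lookbehind check context without consuming it, so the matched span excludes the asserted characters.
Scanning left to right: at [1:2] → 't'; at [4:8] → 'krnl'.
Since nothing is captured, `findall` lists the 2 matched substrings directly.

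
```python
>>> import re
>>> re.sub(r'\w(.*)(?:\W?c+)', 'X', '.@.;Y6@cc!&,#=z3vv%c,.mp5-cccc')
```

'.@.;X'

This matches a word character; then zero or more of any character (captured); then optionally a non-word character, then one or more of a literal 'c' (non-capturing group).
Matches: at [4:30] → 'Y6@cc!&,#=z3vv%c,.mp5-cccc'.
`sub` substitutes 'X' at each match site.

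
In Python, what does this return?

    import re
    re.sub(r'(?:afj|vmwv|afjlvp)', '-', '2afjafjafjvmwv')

'2----'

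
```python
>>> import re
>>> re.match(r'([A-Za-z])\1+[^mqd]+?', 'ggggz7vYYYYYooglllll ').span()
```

(0, 5)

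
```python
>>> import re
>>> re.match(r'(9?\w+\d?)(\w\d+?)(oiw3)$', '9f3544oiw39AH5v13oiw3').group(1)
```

Pattern: optionally a literal '9', then one or more of a word character, then optionally a digit (captured); then a word character, then one or more of a digit (lazy) (captured); then the literal 'o', then the literal 'iw', then a literal '3' (captured); then anchored at the end.
With `match`, the pattern is implicitly anchored at the beginning.
The match spans [0:21] → '9f3544oiw39AH5v13oiw3'.
Captured: group 1 = '9f3544oiw39AH5v', group 2 = '13', group 3 = 'oiw3'.

'9f3544oiw39AH5v'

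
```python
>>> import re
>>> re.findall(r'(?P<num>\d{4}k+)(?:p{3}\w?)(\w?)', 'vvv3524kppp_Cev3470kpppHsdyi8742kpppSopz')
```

[('3524k', 'C'), ('3470k', 's'), ('8742k', 'o')]

The pattern matches exactly 4 of a digit, then one or more of a literal 'k' (captured as 'num'); then exactly 3 of the literal 'p', then optionally a word character (non-capturing group); then optionally a word character (captured).
Matches: at [3:13] match '3524kppp_C', groups = ('3524k', 'C'); at [15:25] match '3470kpppHs', groups = ('3470k', 's'); at [28:38] match '8742kpppSo', groups = ('8742k', 'o').
Multiple groups make `findall` return tuples — one 2-tuple for each match.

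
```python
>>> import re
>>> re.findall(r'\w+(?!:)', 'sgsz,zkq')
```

`(?!…)`/`(?<!…)` only lets a position through if the neighbouring text does NOT match; no characters are consumed.
Since nothing is captured, `findall` lists the 2 matched substrings directly.

['sgsz', 'zkq']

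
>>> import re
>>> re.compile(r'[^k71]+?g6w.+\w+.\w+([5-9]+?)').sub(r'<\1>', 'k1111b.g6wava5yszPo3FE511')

'k1111<5>11'

This matches one or more of any character except [k71] (lazy), then the literal 'g6w'; then one or more of any character, then one or more of a word character; then any character, then one or more of a word character; then one or more of a character in [5-9] (lazy) (captured).
Matches: at [5:23] → 'b.g6wava5yszPo3FE5'.
Each match is replaced using the text its own group 1 captured.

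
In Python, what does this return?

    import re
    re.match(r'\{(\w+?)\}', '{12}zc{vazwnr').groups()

('12',)

With `match`, the pattern is implicitly anchored at the beginning.
The match spans [0:4] → '{12}'.
Captured: group 1 = '12'.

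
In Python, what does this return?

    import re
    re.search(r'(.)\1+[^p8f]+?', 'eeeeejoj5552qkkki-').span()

(0, 6)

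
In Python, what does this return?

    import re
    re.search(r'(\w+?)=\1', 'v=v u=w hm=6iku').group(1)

`\1` has to match the exact text group 1 already captured.
`re.search` scans for the first position where the pattern succeeds.
The match spans [0:3] → 'v=v'.
Captured: group 1 = 'v'.

'v'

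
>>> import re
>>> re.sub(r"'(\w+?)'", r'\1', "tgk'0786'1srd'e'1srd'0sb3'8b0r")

Matches: at [3:9] → "'0786'"; at [13:16] → "'e'"; at [20:26] → "'0sb3'".
The replacement refers to a captured group, so each match is rewritten using its own captured text.

'tgk07861srde1srd0sb38b0r'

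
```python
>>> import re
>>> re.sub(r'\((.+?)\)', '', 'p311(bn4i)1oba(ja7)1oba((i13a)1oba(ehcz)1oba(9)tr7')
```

'p3111oba1oba1oba1obatr7'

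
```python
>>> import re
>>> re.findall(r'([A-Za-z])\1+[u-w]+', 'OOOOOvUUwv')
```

['O', 'U']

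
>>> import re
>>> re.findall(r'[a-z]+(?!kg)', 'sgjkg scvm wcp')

The negative lookaround is zero-width — it rules out positions where the adjacent text would match, without consuming anything.
With no groups in the pattern, `findall` gives back each whole match — 3 here.

['sgjkg', 'scvm', 'wcp']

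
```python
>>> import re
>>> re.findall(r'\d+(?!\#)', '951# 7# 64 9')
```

['95', '64', '9']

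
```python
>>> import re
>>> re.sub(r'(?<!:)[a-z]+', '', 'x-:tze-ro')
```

'-:t-'

Because the assertion is negative and zero-width, positions next to the forbidden text are skipped.
Each match is replaced by ''.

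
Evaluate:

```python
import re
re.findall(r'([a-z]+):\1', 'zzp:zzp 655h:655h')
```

['zzp']

After group 1 captures some text, `\1` only succeeds where that same text appears again.
Scanning left to right: at [0:7] match 'zzp:zzp', group 1 = 'zzp'.
One capturing group, so `findall` returns just the captured substring from the one match — 1 in all.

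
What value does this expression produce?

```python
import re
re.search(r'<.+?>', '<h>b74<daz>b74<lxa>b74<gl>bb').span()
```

(0, 3)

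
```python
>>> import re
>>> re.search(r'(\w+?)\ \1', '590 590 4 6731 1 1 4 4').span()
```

(0, 7)

A backreference is literal: `\1` must see the identical characters the first group matched.
The match spans [0:7] → '590 590'.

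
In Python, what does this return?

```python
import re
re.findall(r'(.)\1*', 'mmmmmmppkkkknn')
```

`\1` is not a pattern — it's the concrete string captured by group 1, re-applied verbatim.
Because there's exactly one group, `findall` drops the full match and keeps group 1 from each hit.

['m', 'p', 'k', 'n']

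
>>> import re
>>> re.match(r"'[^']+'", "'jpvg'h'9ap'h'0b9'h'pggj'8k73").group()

"'jpvg'"

`re.match` won't scan ahead — the pattern has to work from the very first character.
The match spans [0:6] → "'jpvg'".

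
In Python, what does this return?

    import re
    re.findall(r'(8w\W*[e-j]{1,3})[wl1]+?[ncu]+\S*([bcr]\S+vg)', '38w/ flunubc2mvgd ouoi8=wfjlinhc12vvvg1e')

The pattern matches the literal '8w', then zero or more of a non-word character, then 1 to 3 of a character in [e-j] (captured); then one or more of one of [wl1] (lazy), then one or more of one of [ncu], then zero or more of a non-whitespace character; then one of [bcr], then one or more of a non-whitespace character, then the literal 'vg' (captured).
Scanning left to right: at [1:16] match '8w/ flunubc2mvg', groups = ('8w/ f', 'c2mvg').
2 groups means the one result is a tuple of 2 captured strings — 1 here.

[('8w/ f', 'c2mvg')]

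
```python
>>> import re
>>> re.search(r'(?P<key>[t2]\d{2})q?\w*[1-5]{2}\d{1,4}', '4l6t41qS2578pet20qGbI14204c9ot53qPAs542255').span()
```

(3, 42)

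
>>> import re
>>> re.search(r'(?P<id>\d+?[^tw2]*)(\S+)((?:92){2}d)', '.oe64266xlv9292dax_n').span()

Pattern: one or more of a digit (lazy), then zero or more of any character except [tw2] (captured as 'id'); then one or more of a non-whitespace character (captured); then the literal '92' repeated 2 times, then a literal 'd' (captured).
`re.search` tries every starting position until one works.
The match spans [3:16] → '64266xlv9292d'.
Captured: group 1 = '64', group 2 = '266xlv', group 3 = '9292d'.

(3, 16)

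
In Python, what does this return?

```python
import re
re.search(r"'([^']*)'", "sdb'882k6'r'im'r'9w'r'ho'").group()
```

The match spans [3:10] → "'882k6'".

"'882k6'"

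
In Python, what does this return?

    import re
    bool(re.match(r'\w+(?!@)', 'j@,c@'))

`re.match` only tries the pattern at the start of the string.
Here the pattern fails at index 0, so the call returns None, and `bool(None)` is False.

False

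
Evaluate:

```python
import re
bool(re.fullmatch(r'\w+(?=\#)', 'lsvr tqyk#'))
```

False

Lookahead/lookbehind check context without consuming it, so the matched span excludes the asserted characters.
For `fullmatch`, every character of the input must be accounted for by the pattern.
Here the pattern can't cover the whole string, so the call returns None, and `bool(None)` is False.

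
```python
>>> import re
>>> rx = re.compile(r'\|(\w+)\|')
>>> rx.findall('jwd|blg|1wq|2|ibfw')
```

['blg', '2']

Scanning left to right: at [3:8] match '|blg|', group 1 = 'blg'; at [11:14] match '|2|', group 1 = '2'.
One capturing group, so `findall` returns just the captured substring from each match — 2 in all.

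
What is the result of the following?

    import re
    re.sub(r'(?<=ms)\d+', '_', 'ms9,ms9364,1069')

The lookaround is zero-width — it requires the adjacent text to match without consuming it, so the asserted text isn't part of the match.
Matches: at [2:3] → '9'; at [6:10] → '9364'.
`sub` substitutes '_' at each match site.

'ms_,ms_,1069'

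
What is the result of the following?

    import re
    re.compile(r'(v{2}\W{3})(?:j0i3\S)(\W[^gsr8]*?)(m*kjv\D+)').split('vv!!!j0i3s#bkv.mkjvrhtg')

['', 'vv!!!', '#bkv.', 'mkjvrhtg', '']

The pattern matches exactly 2 of a literal 'v', then exactly 3 of a non-word character (captured); then the literal 'j0', then the literal 'i3', then a non-whitespace character (non-capturing group); then a non-word character, then zero or more of any character except [gsr8] (lazy) (captured); then zero or more of the literal 'm', then the literal 'kjv', then one or more of a non-digit (captured).
A non-greedy quantifier consumes as few characters as it can — just enough that the remainder of the pattern still matches from where it stops; whatever follows it matches normally.
Matches to split on: at [0:23] → 'vv!!!j0i3s#bkv.mkjvrhtg'.
`re.split` interleaves the captured-group text with the surrounding fragments.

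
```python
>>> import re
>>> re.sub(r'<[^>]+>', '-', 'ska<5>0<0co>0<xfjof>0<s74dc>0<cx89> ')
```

'ska-0-0-0-0- '

Matches: at [3:6] → '<5>'; at [7:12] → '<0co>'; at [13:20] → '<xfjof>'; at [21:28] → '<s74dc>'; at [29:35] → '<cx89>'.
`sub` substitutes '-' at each match site.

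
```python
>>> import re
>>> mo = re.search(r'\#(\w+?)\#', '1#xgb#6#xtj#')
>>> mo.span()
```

`re.search` scans for the first position where the pattern succeeds.
The match spans [1:6] → '#xgb#'.
Captured: group 1 = 'xgb'.

(1, 6)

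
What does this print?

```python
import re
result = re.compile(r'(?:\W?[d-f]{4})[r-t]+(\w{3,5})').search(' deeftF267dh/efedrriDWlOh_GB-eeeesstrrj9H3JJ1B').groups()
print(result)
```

The match spans [0:11] → ' deeftF267d'.
Captured: group 1 = 'F267d'.

('F267d',)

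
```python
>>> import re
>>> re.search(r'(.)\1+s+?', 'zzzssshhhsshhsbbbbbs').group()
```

'zzzs'

`\1` has to match the exact text group 1 already captured.
The match spans [0:4] → 'zzzs'.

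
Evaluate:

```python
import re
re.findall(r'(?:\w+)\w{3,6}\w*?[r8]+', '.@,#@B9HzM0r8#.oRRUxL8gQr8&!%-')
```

['B9HzM0r8', 'oRRUxL8gQr8']

This matches one or more of a word character (non-capturing group); then 3 to 6 of a word character, then zero or more of a word character (lazy); then one or more of one of [r8].
Walking the string: at [5:13] → 'B9HzM0r8'; at [15:26] → 'oRRUxL8gQr8'.
`findall` yields the raw match text (2 of them) because the pattern has no groups.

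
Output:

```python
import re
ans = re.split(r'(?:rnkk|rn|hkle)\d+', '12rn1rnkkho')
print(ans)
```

Matches to split on: at [2:5] → 'rn1'.
Each match becomes a cut point; 2 segments remain.

['12', 'rnkkho']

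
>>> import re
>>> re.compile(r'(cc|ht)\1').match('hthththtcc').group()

`re.match` only tries the pattern at the start of the string.
The match spans [0:4] → 'htht'.

'htht'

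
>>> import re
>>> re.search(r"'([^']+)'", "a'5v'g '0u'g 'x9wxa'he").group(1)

'5v'

The match spans [1:5] → "'5v'".
Captured: group 1 = '5v'.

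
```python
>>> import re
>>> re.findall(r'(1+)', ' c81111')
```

['1111']

With a single group, `findall` returns only what that group captured — 1 item.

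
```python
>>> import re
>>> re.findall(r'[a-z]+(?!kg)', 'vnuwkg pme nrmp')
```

`(?!…)`/`(?<!…)` only lets a position through if the neighbouring text does NOT match; no characters are consumed.
Matches: at [0:6] → 'vnuwkg'; at [7:10] → 'pme'; at [11:15] → 'nrmp'.
`findall` yields the raw match text (3 of them) because the pattern has no groups.

['vnuwkg', 'pme', 'nrmp']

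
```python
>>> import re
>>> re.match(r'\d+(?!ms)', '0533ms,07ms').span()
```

A negative assertion filters positions out without eating any characters.
`match` is anchored at position 0; if the pattern doesn't fit there, it returns None.
The match spans [0:3] → '053'.

(0, 3)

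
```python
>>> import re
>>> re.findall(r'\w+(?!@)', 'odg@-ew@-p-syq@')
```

['od', 'e', 'p', 'sy']

A negative assertion filters positions out without eating any characters.
Scanning left to right: at [0:2] → 'od'; at [5:6] → 'e'; at [9:10] → 'p'; at [11:13] → 'sy'.
With no groups in the pattern, `findall` gives back each whole match — 4 here.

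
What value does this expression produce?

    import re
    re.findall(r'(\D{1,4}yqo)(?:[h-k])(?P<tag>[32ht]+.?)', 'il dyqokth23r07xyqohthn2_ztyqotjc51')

[('il dyqo', 'th23r'), ('xyqo', 'thn')]

Multiple groups make `findall` return tuples — one 2-tuple for each match.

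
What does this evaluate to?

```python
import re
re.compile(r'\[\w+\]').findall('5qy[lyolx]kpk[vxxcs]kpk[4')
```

['[lyolx]', '[vxxcs]']

Scanning left to right: at [3:10] → '[lyolx]'; at [13:20] → '[vxxcs]'.
`findall` yields the raw match text (2 of them) because the pattern has no groups.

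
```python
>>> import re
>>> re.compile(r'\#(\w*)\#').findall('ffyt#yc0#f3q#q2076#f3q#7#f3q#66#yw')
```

['yc0', 'q2076', '7', '66']

Walking the string: at [4:9] match '#yc0#', group 1 = 'yc0'; at [12:19] match '#q2076#', group 1 = 'q2076'; at [22:25] match '#7#', group 1 = '7'; at [28:32] match '#66#', group 1 = '66'.
Because there's exactly one group, `findall` drops the full match and keeps group 1 from each hit.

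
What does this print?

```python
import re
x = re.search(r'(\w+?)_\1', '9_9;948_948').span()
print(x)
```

(0, 3)

After group 1 captures some text, `\1` only succeeds where that same text appears again.
The match spans [0:3] → '9_9'.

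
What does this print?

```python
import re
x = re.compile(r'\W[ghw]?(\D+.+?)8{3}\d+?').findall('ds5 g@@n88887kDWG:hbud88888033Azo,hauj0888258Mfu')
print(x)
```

['@@n8', 'bud8', 'auj0']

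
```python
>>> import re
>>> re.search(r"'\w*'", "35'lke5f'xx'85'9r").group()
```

The match spans [2:9] → "'lke5f'".

"'lke5f'"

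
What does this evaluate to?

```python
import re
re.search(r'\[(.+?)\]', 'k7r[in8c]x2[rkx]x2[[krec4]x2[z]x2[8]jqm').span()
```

A non-greedy quantifier consumes as few characters as it can — just enough that the remainder of the pattern still matches from where it stops; whatever follows it matches normally.
Unlike `match`, `search` isn't anchored — it looks for the pattern anywhere in the string.
The match spans [3:9] → '[in8c]'.
Captured: group 1 = 'in8c'.

(3, 9)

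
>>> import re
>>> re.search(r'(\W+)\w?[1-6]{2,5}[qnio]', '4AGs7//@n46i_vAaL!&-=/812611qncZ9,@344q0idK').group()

This matches one or more of a non-word character (captured); then optionally a word character, then 2 to 5 of a character in [1-6], then one of [qnio].
`search` walks the string left to right and returns the first match it finds.
The match spans [5:12] → '//@n46i'.
Captured: group 1 = '//@'.

'//@n46i'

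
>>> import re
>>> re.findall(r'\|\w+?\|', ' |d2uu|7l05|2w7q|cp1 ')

['|d2uu|', '|2w7q|']

`findall` yields the raw match text (2 of them) because the pattern has no groups.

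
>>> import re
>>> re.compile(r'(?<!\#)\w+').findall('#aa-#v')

['a']

The negative lookaround is zero-width — it rules out positions where the adjacent text would match, without consuming anything.
Since nothing is captured, `findall` lists the 1 matched substring directly.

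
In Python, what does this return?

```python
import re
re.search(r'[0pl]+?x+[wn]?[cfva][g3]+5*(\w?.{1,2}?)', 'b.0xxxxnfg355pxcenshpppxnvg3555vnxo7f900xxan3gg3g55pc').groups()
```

('px',)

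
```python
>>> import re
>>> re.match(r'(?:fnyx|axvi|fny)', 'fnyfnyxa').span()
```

(0, 3)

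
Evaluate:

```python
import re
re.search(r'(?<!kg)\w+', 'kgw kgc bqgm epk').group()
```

`(?!…)`/`(?<!…)` only lets a position through if the neighbouring text does NOT match; no characters are consumed.
The match spans [0:3] → 'kgw'.

'kgw'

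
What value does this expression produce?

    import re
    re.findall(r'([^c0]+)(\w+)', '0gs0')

[('gs', '0')]

This matches one or more of any character except [c0] (captured); then one or more of a word character (captured).
Scanning left to right: at [1:4] match 'gs0', groups = ('gs', '0').
With 2 capturing groups, `findall` returns a 2-tuple per match.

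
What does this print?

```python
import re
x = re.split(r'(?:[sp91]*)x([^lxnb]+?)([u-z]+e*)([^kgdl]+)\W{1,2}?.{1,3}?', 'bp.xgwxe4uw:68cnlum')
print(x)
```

['bp.', 'g', 'wxe', '4uw', '8cnlum']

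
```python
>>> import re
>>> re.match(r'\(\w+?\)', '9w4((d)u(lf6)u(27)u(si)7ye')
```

`re.match` only tries the pattern at the start of the string.
Here the pattern fails at index 0, so the call returns None.

None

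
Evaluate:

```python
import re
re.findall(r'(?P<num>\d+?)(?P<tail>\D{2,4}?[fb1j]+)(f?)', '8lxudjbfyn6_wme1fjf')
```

[('8', 'lxudjbf', ''), ('6', '_wme1fjf', '')]

Pattern: one or more of a digit (lazy) (captured as 'num'); then 2 to 4 of a non-digit (lazy), then one or more of one of [fb1j] (captured as 'tail'); then optionally a literal 'f' (captured).
Scanning left to right: at [0:8] match '8lxudjbf', groups = ('8', 'lxudjbf', ''); at [10:19] match '6_wme1fjf', groups = ('6', '_wme1fjf', '').
`findall` packs the 3 group values into a tuple for every match.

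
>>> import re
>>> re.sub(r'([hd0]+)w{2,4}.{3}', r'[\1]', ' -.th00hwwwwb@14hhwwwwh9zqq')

This matches one or more of one of [hd0] (captured); then 2 to 4 of a literal 'w', then exactly 3 of any character.
Matches: at [4:15] → 'h00hwwwwb@1'; at [16:25] → 'hhwwwwh9z'.
Each match is replaced using the text its own group 1 captured.

' -.t[h00h]4[hh]qq'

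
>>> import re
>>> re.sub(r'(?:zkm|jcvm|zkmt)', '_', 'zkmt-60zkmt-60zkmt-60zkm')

'_t-60_t-60_t-60_'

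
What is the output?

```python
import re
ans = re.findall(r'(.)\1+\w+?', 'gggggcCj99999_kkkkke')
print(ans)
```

['g', '9', 'k']

The backreference `\1` re-matches whatever the first group consumed, character for character.
Because there's exactly one group, `findall` drops the full match and keeps group 1 from each hit.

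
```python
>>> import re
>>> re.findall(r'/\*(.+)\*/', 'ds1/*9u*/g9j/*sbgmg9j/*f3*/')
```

['9u*/g9j/*sbgmg9j/*f3']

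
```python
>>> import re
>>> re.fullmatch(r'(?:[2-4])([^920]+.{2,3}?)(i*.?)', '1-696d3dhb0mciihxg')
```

None

This matches a character in [2-4] (non-capturing group); then one or more of any character except [920], then 2 to 3 of any character (lazy) (captured); then zero or more of the literal 'i', then optionally any character (captured).
`fullmatch` succeeds only if the pattern covers the string from start to end.
Here there's no way to consume every character, so the call returns None.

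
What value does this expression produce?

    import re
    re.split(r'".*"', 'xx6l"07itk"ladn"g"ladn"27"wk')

['xx6l', 'wk']

Matches to split on: at [4:26] → '"07itk"ladn"g"ladn"27"'.
Each match becomes a cut point; 2 segments remain.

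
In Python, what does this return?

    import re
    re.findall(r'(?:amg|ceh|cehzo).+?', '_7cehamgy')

['ceha']

Scanning left to right: at [2:6] → 'ceha'.
`findall` yields the raw match text (1 of them) because the pattern has no groups.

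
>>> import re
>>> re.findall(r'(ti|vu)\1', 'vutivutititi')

['ti']

A backreference is literal: `\1` must see the identical characters the first group matched.
One capturing group, so `findall` returns just the captured substring from the one match — 1 in all.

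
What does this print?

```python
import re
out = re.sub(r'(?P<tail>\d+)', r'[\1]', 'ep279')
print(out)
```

The pattern matches one or more of a digit (captured as 'tail').
Matches: at [2:5] → '279'.
`\1` in the replacement pulls in group 1's text for each match.

ep[279]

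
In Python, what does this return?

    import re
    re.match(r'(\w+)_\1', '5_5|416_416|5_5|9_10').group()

'5_5'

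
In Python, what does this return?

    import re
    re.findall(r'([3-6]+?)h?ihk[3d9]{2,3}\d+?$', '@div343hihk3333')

This matches one or more of a character in [3-6] (lazy) (captured); then optionally a literal 'h', then the literal 'ihk'; then 2 to 3 of one of [3d9]; then one or more of a digit (lazy); then anchored at the end.
Because there's exactly one group, `findall` drops the full match and keeps group 1 from the one hit.

['343']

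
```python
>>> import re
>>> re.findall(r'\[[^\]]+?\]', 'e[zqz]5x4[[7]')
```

Scanning left to right: at [1:6] → '[zqz]'; at [9:13] → '[[7]'.
Since nothing is captured, `findall` lists the 2 matched substrings directly.

['[zqz]', '[[7]']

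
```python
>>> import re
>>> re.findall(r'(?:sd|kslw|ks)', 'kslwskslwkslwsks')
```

Alternation isn't longest-match — the leftmost alternative that fits at this position is chosen.
With no groups in the pattern, `findall` gives back each whole match — 4 here.

['kslw', 'kslw', 'kslw', 'ks']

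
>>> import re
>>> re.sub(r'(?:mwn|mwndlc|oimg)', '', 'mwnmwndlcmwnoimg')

`|` is ordered: at each position the engine commits to the first alternative that works.
Each match is replaced by ''.

'dlc'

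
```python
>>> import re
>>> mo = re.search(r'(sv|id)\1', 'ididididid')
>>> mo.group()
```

'idid'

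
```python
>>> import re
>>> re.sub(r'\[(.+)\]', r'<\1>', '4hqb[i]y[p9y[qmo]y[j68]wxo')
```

'4hqb<i]y[p9y[qmo]y[j68>wxo'

Matches: at [4:23] → '[i]y[p9y[qmo]y[j68]'.
`\1` in the replacement pulls in group 1's text for each match.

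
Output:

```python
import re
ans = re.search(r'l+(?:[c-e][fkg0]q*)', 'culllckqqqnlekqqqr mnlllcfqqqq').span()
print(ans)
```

(2, 10)

The match spans [2:10] → 'lllckqqq'.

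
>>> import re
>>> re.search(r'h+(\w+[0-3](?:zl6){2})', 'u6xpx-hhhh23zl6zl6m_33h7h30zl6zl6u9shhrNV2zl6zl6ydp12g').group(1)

'23zl6zl6m_33h7h30zl6zl6u9shhrNV2zl6zl6'

The pattern matches one or more of a literal 'h'; then one or more of a word character, then a character in [0-3], then the literal 'zl6' repeated 2 times (captured).
Unlike `match`, `search` isn't anchored — it looks for the pattern anywhere in the string.
The match spans [6:48] → 'hhhh23zl6zl6m_33h7h30zl6zl6u9shhrNV2zl6zl6'.
Captured: group 1 = '23zl6zl6m_33h7h30zl6zl6u9shhrNV2zl6zl6'.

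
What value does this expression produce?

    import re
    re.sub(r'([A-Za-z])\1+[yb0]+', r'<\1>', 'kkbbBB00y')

A backreference is literal: `\1` must see the identical characters the first group matched.
Matches: at [0:4] → 'kkbb'; at [4:9] → 'BB00y'.
The replacement refers to a captured group, so each match is rewritten using its own captured text.

'<k><B>'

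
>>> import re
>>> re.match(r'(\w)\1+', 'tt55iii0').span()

(0, 2)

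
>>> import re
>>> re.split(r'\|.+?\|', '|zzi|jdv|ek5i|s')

['', 'jdv', 's']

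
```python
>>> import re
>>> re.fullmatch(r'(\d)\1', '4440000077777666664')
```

None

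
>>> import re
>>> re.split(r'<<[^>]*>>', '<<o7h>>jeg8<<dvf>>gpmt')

Matches to split on: at [0:7] → '<<o7h>>'; at [11:18] → '<<dvf>>'.
Each match becomes a cut point; 3 segments remain.

['', 'jeg8', 'gpmt']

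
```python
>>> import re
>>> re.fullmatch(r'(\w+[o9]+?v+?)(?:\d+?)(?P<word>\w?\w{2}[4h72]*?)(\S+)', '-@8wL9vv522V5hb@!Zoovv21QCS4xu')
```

`re.fullmatch` requires the pattern to consume the entire string.
Here the pattern can't cover the whole string, so the call returns None.

None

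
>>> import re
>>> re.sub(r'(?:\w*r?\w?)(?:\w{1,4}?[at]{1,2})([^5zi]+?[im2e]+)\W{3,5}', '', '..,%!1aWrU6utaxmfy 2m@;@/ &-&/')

'..,%!&-&/'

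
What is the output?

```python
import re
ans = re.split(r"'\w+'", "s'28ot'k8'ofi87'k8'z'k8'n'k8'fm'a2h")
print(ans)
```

['s', 'k8', 'k8', 'k8', 'k8', 'a2h']

Matches to split on: at [1:7] → "'28ot'"; at [9:16] → "'ofi87'"; at [18:21] → "'z'"; at [23:26] → "'n'"; at [28:32] → "'fm'".
Each match becomes a cut point; 6 segments remain.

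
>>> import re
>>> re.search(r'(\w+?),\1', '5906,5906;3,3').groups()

The match spans [0:9] → '5906,5906'.
Captured: group 1 = '5906'.

('5906',)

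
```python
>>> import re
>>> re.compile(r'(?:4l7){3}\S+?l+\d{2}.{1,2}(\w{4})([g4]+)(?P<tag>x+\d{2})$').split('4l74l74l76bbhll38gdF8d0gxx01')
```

The pattern matches the literal '4l7' repeated 3 times, then one or more of a non-whitespace character (lazy); then one or more of the literal 'l', then exactly 2 of a digit, then 1 to 2 of any character; then exactly 4 of a word character (captured); then one or more of one of [g4] (captured); then one or more of the literal 'x', then exactly 2 of a digit (captured as 'tag'); then anchored at the end.
`re.split` interleaves the captured-group text with the surrounding fragments.

['', 'F8d0', 'g', 'xx01', '']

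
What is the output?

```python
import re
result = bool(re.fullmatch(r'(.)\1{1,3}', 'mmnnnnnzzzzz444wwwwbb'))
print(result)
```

False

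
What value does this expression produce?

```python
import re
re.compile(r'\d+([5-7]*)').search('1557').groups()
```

Pattern: one or more of a digit; then zero or more of a character in [5-7] (captured).
`re.search` scans for the first position where the pattern succeeds.
The match spans [0:4] → '1557'.
Captured: group 1 = ''.

('',)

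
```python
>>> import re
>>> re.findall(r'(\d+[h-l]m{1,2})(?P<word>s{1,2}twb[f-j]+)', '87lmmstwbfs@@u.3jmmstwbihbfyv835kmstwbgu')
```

The pattern matches one or more of a digit, then a character in [h-l], then 1 to 2 of the literal 'm' (captured); then 1 to 2 of a literal 's', then the literal 'twb', then one or more of a character in [f-j] (captured as 'word').
Scanning left to right: at [0:10] match '87lmmstwbf', groups = ('87lmm', 'stwbf'); at [15:25] match '3jmmstwbih', groups = ('3jmm', 'stwbih'); at [29:39] match '835kmstwbg', groups = ('835km', 'stwbg').
2 groups means each result is a tuple of 2 captured strings — 3 here.

[('87lmm', 'stwbf'), ('3jmm', 'stwbih'), ('835km', 'stwbg')]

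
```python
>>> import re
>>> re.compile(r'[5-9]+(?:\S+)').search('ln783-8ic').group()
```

This matches one or more of a character in [5-9]; then one or more of a non-whitespace character (non-capturing group).
`re.search` tries every starting position until one works.
The match spans [2:9] → '783-8ic'.

'783-8ic'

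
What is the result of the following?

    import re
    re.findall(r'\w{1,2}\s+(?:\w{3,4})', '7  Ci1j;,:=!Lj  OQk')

The pattern matches 1 to 2 of a word character, then one or more of whitespace; then 3 to 4 of a word character (non-capturing group).
Matches: at [0:7] → '7  Ci1j'; at [12:19] → 'Lj  OQk'.
With no groups in the pattern, `findall` gives back each whole match — 2 here.

['7  Ci1j', 'Lj  OQk']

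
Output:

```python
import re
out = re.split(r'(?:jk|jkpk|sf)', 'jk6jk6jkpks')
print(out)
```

['', '6', '6', 'pks']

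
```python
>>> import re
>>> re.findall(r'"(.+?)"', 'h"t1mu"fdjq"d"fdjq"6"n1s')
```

['t1mu', 'd', '6']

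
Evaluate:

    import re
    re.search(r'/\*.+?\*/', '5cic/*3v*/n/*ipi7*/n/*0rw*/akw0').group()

'/*3v*/'

The `?` after the quantifier makes it lazy — it takes as little as possible before letting the rest of the pattern try.
Unlike `match`, `search` isn't anchored — it looks for the pattern anywhere in the string.
The match spans [4:10] → '/*3v*/'.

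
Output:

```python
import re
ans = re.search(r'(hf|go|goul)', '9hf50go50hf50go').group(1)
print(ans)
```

The match spans [1:3] → 'hf'.
Captured: group 1 = 'hf'.

hf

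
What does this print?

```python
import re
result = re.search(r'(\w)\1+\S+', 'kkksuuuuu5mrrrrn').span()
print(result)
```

A backreference is literal: `\1` must see the identical characters the first group matched.
The match spans [0:16] → 'kkksuuuuu5mrrrrn'.

(0, 16)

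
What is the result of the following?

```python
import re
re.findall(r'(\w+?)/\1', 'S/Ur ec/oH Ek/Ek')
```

['Ek']

The backreference `\1` re-matches whatever the first group consumed, character for character.
Scanning left to right: at [11:16] match 'Ek/Ek', group 1 = 'Ek'.
`findall` collects group 1 from the one match (1 total).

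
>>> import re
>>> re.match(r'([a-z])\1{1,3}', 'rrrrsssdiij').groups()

('r',)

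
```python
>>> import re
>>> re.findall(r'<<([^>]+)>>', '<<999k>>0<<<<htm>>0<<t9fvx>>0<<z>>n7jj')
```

['999k', '<<htm', 't9fvx', 'z']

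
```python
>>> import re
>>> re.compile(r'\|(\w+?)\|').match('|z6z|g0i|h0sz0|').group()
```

'|z6z|'

`re.match` won't scan ahead — the pattern has to work from the very first character.
The match spans [0:5] → '|z6z|'.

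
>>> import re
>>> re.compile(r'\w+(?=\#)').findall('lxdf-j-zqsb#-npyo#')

['zqsb', 'npyo']

Because the assertion is zero-width, the text it checks is not consumed and won't appear in the result.
With no groups in the pattern, `findall` gives back each whole match — 2 here.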